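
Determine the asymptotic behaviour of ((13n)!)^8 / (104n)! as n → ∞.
((13n)!)^8/(104n)! ~ ((2π·13n)^(7/2) / sqrt(8)) · 8^(−8·13n)  →  0

Write N = 13n. Stirling: N! ~ sqrt(2π N)(N/e)^N and (8N)! ~ sqrt(2π·8N)·(8N/e)^(8N).
  (N!)^8/(8N)! ~ (2π N)^(8/2) (N/e)^(8N) / [sqrt(2π·8N) (8N/e)^(8N)]
     = (2π N)^(8/2) / sqrt(2π·8N) · (N/(8N))^(8N)
     = (2π N)^((8−1)/2) / sqrt(8) · 8^(−8N).
Since 8^8 > 1, the factor 8^(−8N) decays exponentially, so the ratio → 0. Substituting N = 13n gives the stated form.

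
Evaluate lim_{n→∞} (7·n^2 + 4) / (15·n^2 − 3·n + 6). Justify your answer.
lim = 7/15

For large n the leading n^2 terms dominate both numerator and denominator. Dividing top and bottom by n^2, every other term tends to 0, leaving 7/15.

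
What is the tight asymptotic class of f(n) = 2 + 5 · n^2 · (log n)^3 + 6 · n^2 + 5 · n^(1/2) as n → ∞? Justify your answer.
f(n) ∈ Θ(n^2 · (log n)^3)

Compare the terms by growth order. For large n, n^a · (log n)^b dominates n^a' · (log n)^b' iff a > a', or (a = a' and b > b'). Ranking the 4 terms shows the dominant one is 5 · n^2 · (log n)^3. Hence f(n) ∈ Θ(n^2 · (log n)^3).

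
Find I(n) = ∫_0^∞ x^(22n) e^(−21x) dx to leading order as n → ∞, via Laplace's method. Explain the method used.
I(n) ~ (sqrt(2π·22n) / 21) · (22n/(21e))^(22n)

Write the integrand as exp(22n ln x − 21x) and set f(x) = 22n ln x − 21x. Then f'(x) = 22n/x − 21 = 0 at x* = 22n/21, and f''(x*) = −22n/x*^2 = −21^2/(22n). Laplace's method (interior maximum) gives
  I(n) ~ e^(f(x*)) · sqrt(2π / |f''(x*)|)
        = exp(22n ln(22n/21) − 22n) · sqrt(2π · 22n / 21^2)
        = (22n/21)^(22n) e^(−22n) · sqrt(2π·22n) / 21
        = (sqrt(2π·22n) / 21) · (22n/(21e))^(22n).
This matches Γ(22n+1)/21^(22n+1) with Stirling applied to Γ.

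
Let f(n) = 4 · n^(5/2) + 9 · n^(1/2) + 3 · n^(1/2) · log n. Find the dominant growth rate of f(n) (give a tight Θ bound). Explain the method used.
f(n) ∈ Θ(n^(5/2))

Compare the terms by growth order. For large n, n^a · (log n)^b dominates n^a' · (log n)^b' iff a > a', or (a = a' and b > b'). Ranking the 3 terms shows the dominant one is 4 · n^(5/2). Hence f(n) ∈ Θ(n^(5/2)).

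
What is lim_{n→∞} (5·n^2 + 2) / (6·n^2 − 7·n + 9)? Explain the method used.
lim = 5/6

For large n the leading n^2 terms dominate both numerator and denominator. Dividing top and bottom by n^2, every other term tends to 0, leaving 5/6.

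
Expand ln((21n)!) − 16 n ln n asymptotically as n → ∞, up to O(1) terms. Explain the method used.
ln((21n)!) − 16 n ln n = 5 n ln n + 21(ln 21 − 1) n + (1/2) ln(2π·21n) + O(1/n)

Stirling: ln((21n)!) = 21n ln(21n) − 21n + (1/2) ln(2π·21n) + O(1/n).
Expand 21n ln(21n) = 21n (ln n + ln 21) = 21n ln n + 21n ln 21.
Subtract 16n ln n: leading term is (21 − 16) n ln n = 5 n ln n. The next term is 21n ln 21 − 21n = 21(ln 21 − 1) n. Then the (1/2) ln(2π·21n) correction.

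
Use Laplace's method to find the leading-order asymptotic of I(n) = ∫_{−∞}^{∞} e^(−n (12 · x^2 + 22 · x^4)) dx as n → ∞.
I(n) ~ sqrt(π/(12n))

φ(x) = 12 · x^2 + 22 · x^4 has its unique global minimum at x* = 0 (since φ'(x) = 24x + 88x^3 = 0 only at x = 0 for real x with both coefficients positive, and φ → ∞ as |x| → ∞). At x* = 0, φ(0) = 0 and φ''(0) = 24. Laplace's method then gives
  I(n) ~ sqrt(2π / (n · φ''(0))) · e^(−n φ(0)) = sqrt(2π / (24n)) = sqrt(π/(12n)).
The 22 · x^4 term contributes only at subleading order (an O(1/n) relative correction).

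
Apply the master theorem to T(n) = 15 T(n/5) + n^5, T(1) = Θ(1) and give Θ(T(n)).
T(n) = Θ(n^5)

log_5 15 ≈ 1.683. f(n) = n^5 dominates n^(log_5 15) since 5 > 1.683, and the regularity condition a·f(n/b) = 15·(n/5)^5 = (15/3125)·n^5 ≤ c·f(n) holds with c = 15/3125 ≈ 0.0048 < 1. So this is Case 3: T(n) = Θ(f(n)) = Θ(n^5).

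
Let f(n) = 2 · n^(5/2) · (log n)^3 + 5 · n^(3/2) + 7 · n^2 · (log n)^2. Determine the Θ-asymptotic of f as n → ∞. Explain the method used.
f(n) ∈ Θ(n^(5/2) · (log n)^3)

Compare the terms by growth order. For large n, n^a · (log n)^b dominates n^a' · (log n)^b' iff a > a', or (a = a' and b > b'). Ranking the 3 terms shows the dominant one is 2 · n^(5/2) · (log n)^3. Hence f(n) ∈ Θ(n^(5/2) · (log n)^3).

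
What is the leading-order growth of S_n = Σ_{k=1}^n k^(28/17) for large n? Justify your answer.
S_n ~ (17/45) · n^(45/17)

Integral comparison: Σ_{k=1}^n k^(28/17) = ∫_0^n x^(28/17) dx + O(n^(28/17)). The integral is n^(1 + 28/17) / (1 + 28/17) = n^((28+17)/17) / ((28+17)/17) = (17/45) · n^(45/17).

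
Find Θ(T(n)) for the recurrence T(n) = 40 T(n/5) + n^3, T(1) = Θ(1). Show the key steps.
T(n) = Θ(n^3)

log_5 40 ≈ 2.292. f(n) = n^3 dominates n^(log_5 40) since 3 > 2.292, and the regularity condition a·f(n/b) = 40·(n/5)^3 = (40/125)·n^3 ≤ c·f(n) holds with c = 40/125 ≈ 0.32 < 1. So this is Case 3: T(n) = Θ(f(n)) = Θ(n^3).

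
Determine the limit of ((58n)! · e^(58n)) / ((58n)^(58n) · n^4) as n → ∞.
lim = 0

Stirling: (58n)! ~ sqrt(2π·58n) · (58n/e)^(58n). Hence
  (58n)! · e^(58n) / (58n)^(58n) ~ sqrt(2π·58n).
Dividing by n^4: sqrt(2π·58n) / n^4 = sqrt(2π·58) · n^((1−8)/2), so the expression behaves like sqrt(2π·58) · n^((1−8)/2) → 0.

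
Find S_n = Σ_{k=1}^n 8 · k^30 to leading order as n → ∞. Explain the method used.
S_n ~ 8 · n^31 / 31

By integral comparison (Euler-Maclaurin), Σ_{k=1}^n 8 · k^30 = 8 · ∫_0^n x^30 dx + O(n^30) = 8 · n^31/31 + O(n^30). (Equivalently, Faulhaber's formula gives the same leading term.)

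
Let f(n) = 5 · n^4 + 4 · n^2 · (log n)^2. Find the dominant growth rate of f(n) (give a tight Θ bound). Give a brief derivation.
f(n) ∈ Θ(n^4)

Compare the terms by growth order. For large n, n^a · (log n)^b dominates n^a' · (log n)^b' iff a > a', or (a = a' and b > b'). Ranking the 2 terms shows the dominant one is 5 · n^4. Hence f(n) ∈ Θ(n^4).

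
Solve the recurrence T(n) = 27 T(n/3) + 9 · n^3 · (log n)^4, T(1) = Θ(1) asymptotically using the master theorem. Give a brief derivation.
T(n) = Θ(n^3 · (log n)^5)

Here log_3 27 = 3 and f(n) = 9 · n^3 · (log n)^4 = Θ(n^(log_3 27) · (log n)^4). This is the extended Case 2 of the master theorem (f matches the critical exponent up to log factors), giving T(n) = Θ(n^(log_3 27) · (log n)^(4+1)) = Θ(n^3 · (log n)^5).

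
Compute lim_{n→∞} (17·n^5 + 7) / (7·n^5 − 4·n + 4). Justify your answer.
lim = 17/7

For large n the leading n^5 terms dominate both numerator and denominator. Dividing top and bottom by n^5, every other term tends to 0, leaving 17/7.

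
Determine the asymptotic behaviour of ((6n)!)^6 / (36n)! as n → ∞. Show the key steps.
((6n)!)^6/(36n)! ~ ((2π·6n)^(5/2) / sqrt(6)) · 6^(−6·6n)  →  0

Write N = 6n. Stirling: N! ~ sqrt(2π N)(N/e)^N and (6N)! ~ sqrt(2π·6N)·(6N/e)^(6N).
  (N!)^6/(6N)! ~ (2π N)^(6/2) (N/e)^(6N) / [sqrt(2π·6N) (6N/e)^(6N)]
     = (2π N)^(6/2) / sqrt(2π·6N) · (N/(6N))^(6N)
     = (2π N)^((6−1)/2) / sqrt(6) · 6^(−6N).
Since 6^6 > 1, the factor 6^(−6N) decays exponentially, so the ratio → 0. Substituting N = 6n gives the stated form.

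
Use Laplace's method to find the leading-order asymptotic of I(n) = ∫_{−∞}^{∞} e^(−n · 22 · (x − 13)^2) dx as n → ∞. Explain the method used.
I(n) = sqrt(π/(22n))

Here φ(x) = 22 · (x − 13)^2 has its unique minimum at x* = 13 with φ(x*) = 0 and φ''(x*) = 44. Laplace's method gives
  I(n) ~ e^(−n φ(x*)) · sqrt(2π / (n · φ''(x*))) = sqrt(2π / (44n)) = sqrt(π/(22n)).
This is exact: substituting u = (x − 13)·sqrt(22n) gives I(n) = (1/sqrt(22n)) ∫_{−∞}^{∞} e^(−u^2) du = sqrt(π/(22n)).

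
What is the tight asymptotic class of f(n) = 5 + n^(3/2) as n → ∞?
f(n) ∈ Θ(n^(3/2))

Compare the terms by growth order. For large n, n^a · (log n)^b dominates n^a' · (log n)^b' iff a > a', or (a = a' and b > b'). Ranking the 2 terms shows the dominant one is n^(3/2). Hence f(n) ∈ Θ(n^(3/2)).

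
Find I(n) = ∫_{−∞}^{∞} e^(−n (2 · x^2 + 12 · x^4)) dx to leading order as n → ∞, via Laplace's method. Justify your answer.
I(n) ~ sqrt(π/(2n))

φ(x) = 2 · x^2 + 12 · x^4 has its unique global minimum at x* = 0 (since φ'(x) = 4x + 48x^3 = 0 only at x = 0 for real x with both coefficients positive, and φ → ∞ as |x| → ∞). At x* = 0, φ(0) = 0 and φ''(0) = 4. Laplace's method then gives
  I(n) ~ sqrt(2π / (n · φ''(0))) · e^(−n φ(0)) = sqrt(2π / (4n)) = sqrt(π/(2n)).
The 12 · x^4 term contributes only at subleading order (an O(1/n) relative correction).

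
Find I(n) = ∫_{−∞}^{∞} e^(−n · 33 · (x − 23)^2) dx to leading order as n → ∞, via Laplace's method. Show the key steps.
I(n) = sqrt(π/(33n))

Here φ(x) = 33 · (x − 23)^2 has its unique minimum at x* = 23 with φ(x*) = 0 and φ''(x*) = 66. Laplace's method gives
  I(n) ~ e^(−n φ(x*)) · sqrt(2π / (n · φ''(x*))) = sqrt(2π / (66n)) = sqrt(π/(33n)).
This is exact: substituting u = (x − 23)·sqrt(33n) gives I(n) = (1/sqrt(33n)) ∫_{−∞}^{∞} e^(−u^2) du = sqrt(π/(33n)).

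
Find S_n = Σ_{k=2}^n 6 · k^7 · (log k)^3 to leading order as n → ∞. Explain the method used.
S_n ~ 3 · n^8 · (log n)^3 / 4

By integral comparison, S_n = ∫_1^n 6 · x^7 · (log x)^3 dx + O(n^7 · (log n)^3). For the integral, the leading term of ∫_1^n x^7 (log x)^3 dx is n^8/8 · (log n)^3 (by repeated integration by parts; each step lowers the log-exponent and produces a relatively O(1/log n) correction). Hence S_n ~ 3 · n^8 · (log n)^3 / 4.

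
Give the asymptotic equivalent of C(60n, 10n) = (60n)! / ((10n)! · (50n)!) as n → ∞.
C(60n, 10n) ~ (46656/3125)^(10n) · sqrt(3/(5π·10n))

Write N = 10n. Apply Stirling to each factorial:
  (6N)! ~ sqrt(2π·6N) · (6N/e)^(6N),
  N! ~ sqrt(2π N) · (N/e)^N,
  (5N)! ~ sqrt(2π·5N) · (5N/e)^(5N).
The exponential factors combine to (6N)^(6N) / (N^N · (5N)^(5N)) = 6^(6N)/5^(5N) = (6^6/5^5)^N = (46656/3125)^N.
The square-root prefactors combine to sqrt(2π·6N) / (sqrt(2π N)·sqrt(2π·5N)) = sqrt(6 / (2π·5·N)) = sqrt(3/(5π·10n)).
Substituting N = 10n: C(60n, 10n) ~ (46656/3125)^(10n) · sqrt(3/(5π·10n)).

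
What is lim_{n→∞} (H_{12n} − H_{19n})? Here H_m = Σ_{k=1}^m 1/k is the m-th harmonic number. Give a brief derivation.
lim = ln(12/19)

Euler-Maclaurin gives H_m = ln m + γ + 1/(2m) + O(1/m^2). The γ and O(1/m) terms cancel in the difference:
  H_{12n} − H_{19n} = ln(12n) − ln(19n) + O(1/n) = ln(12/19) + O(1/n).
Hence the limit is ln(12/19).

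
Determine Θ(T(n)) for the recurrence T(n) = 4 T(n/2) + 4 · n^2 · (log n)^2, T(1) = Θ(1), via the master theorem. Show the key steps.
T(n) = Θ(n^2 · (log n)^3)

Here log_2 4 = 2 and f(n) = 4 · n^2 · (log n)^2 = Θ(n^(log_2 4) · (log n)^2). This is the extended Case 2 of the master theorem (f matches the critical exponent up to log factors), giving T(n) = Θ(n^(log_2 4) · (log n)^(2+1)) = Θ(n^2 · (log n)^3).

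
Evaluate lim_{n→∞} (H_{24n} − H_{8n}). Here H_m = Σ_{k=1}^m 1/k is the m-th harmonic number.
lim = ln(24/8) = ln 3

Euler-Maclaurin gives H_m = ln m + γ + 1/(2m) + O(1/m^2). The γ and O(1/m) terms cancel in the difference:
  H_{24n} − H_{8n} = ln(24n) − ln(8n) + O(1/n) = ln(24/8) + O(1/n).
Hence the limit is ln(24/8) = ln 3.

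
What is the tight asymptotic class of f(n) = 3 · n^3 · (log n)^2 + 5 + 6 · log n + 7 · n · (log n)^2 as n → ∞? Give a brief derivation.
f(n) ∈ Θ(n^3 · (log n)^2)

Compare the terms by growth order. For large n, n^a · (log n)^b dominates n^a' · (log n)^b' iff a > a', or (a = a' and b > b'). Ranking the 4 terms shows the dominant one is 3 · n^3 · (log n)^2. Hence f(n) ∈ Θ(n^3 · (log n)^2).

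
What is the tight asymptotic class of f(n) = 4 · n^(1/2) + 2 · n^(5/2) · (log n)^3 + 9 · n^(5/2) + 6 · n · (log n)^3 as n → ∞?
f(n) ∈ Θ(n^(5/2) · (log n)^3)

Compare the terms by growth order. For large n, n^a · (log n)^b dominates n^a' · (log n)^b' iff a > a', or (a = a' and b > b'). Ranking the 4 terms shows the dominant one is 2 · n^(5/2) · (log n)^3. Hence f(n) ∈ Θ(n^(5/2) · (log n)^3).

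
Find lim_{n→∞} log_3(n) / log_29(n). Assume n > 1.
lim = ln(29) / ln(3) = log_3(29)

Change of base: log_3(n) = ln n / ln 3 and log_29(n) = ln n / ln 29. The ratio is (ln n / ln 3) · (ln 29 / ln n) = ln 29 / ln 3, a constant independent of n. So the limit is ln 29 / ln 3 = log_3(29).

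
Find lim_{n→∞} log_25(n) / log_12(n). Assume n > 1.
lim = ln(12) / ln(25) = log_25(12)

Change of base: log_25(n) = ln n / ln 25 and log_12(n) = ln n / ln 12. The ratio is (ln n / ln 25) · (ln 12 / ln n) = ln 12 / ln 25, a constant independent of n. So the limit is ln 12 / ln 25 = log_25(12).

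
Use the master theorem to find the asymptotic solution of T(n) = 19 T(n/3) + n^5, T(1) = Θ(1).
T(n) = Θ(n^5)

log_3 19 ≈ 2.680. f(n) = n^5 dominates n^(log_3 19) since 5 > 2.680, and the regularity condition a·f(n/b) = 19·(n/3)^5 = (19/243)·n^5 ≤ c·f(n) holds with c = 19/243 ≈ 0.0782 < 1. So this is Case 3: T(n) = Θ(f(n)) = Θ(n^5).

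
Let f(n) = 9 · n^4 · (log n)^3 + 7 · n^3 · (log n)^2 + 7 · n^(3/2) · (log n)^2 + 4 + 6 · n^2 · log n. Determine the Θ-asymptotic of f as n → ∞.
f(n) ∈ Θ(n^4 · (log n)^3)

Compare the terms by growth order. For large n, n^a · (log n)^b dominates n^a' · (log n)^b' iff a > a', or (a = a' and b > b'). Ranking the 5 terms shows the dominant one is 9 · n^4 · (log n)^3. Hence f(n) ∈ Θ(n^4 · (log n)^3).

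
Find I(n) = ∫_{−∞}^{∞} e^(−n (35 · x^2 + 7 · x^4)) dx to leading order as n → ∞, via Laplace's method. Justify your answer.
I(n) ~ sqrt(π/(35n))

φ(x) = 35 · x^2 + 7 · x^4 has its unique global minimum at x* = 0 (since φ'(x) = 70x + 28x^3 = 0 only at x = 0 for real x with both coefficients positive, and φ → ∞ as |x| → ∞). At x* = 0, φ(0) = 0 and φ''(0) = 70. Laplace's method then gives
  I(n) ~ sqrt(2π / (n · φ''(0))) · e^(−n φ(0)) = sqrt(2π / (70n)) = sqrt(π/(35n)).
The 7 · x^4 term contributes only at subleading order (an O(1/n) relative correction).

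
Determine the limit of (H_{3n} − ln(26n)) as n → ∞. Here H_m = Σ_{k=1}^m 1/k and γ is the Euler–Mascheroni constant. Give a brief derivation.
lim = ln(3/26) + γ

By Euler-Maclaurin, H_m = ln m + γ + O(1/m). So
  H_{3n} − ln(26n) = ln(3n) + γ − ln(26n) + O(1/n)
                       = ln(3/26) + γ + O(1/n).
Hence the limit is ln(3/26) + γ.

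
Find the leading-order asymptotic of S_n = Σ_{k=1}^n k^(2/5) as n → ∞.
S_n ~ (5/7) · n^(7/5)

Integral comparison: Σ_{k=1}^n k^(2/5) = ∫_0^n x^(2/5) dx + O(n^(2/5)). The integral is n^(1 + 2/5) / (1 + 2/5) = n^((2+5)/5) / ((2+5)/5) = (5/7) · n^(7/5).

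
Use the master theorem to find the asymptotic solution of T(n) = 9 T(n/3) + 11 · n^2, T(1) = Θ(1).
T(n) = Θ(n^2 log n)

log_3 9 = 2, and f(n) = 11 · n^2 = Θ(n^(log_3 9)). This is Case 2 of the master theorem: T(n) = Θ(f(n) · log n) = Θ(n^2 log n).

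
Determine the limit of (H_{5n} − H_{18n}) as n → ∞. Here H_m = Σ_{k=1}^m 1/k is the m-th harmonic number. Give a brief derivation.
lim = ln(5/18)

Euler-Maclaurin gives H_m = ln m + γ + 1/(2m) + O(1/m^2). The γ and O(1/m) terms cancel in the difference:
  H_{5n} − H_{18n} = ln(5n) − ln(18n) + O(1/n) = ln(5/18) + O(1/n).
Hence the limit is ln(5/18).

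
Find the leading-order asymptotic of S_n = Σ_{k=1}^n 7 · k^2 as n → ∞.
S_n ~ 7 · n^3 / 3

By integral comparison (Euler-Maclaurin), Σ_{k=1}^n 7 · k^2 = 7 · ∫_0^n x^2 dx + O(n^2) = 7 · n^3/3 + O(n^2). (Equivalently, Faulhaber's formula gives the same leading term.)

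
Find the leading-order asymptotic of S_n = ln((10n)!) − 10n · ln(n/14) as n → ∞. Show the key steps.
S_n ~ 10n · (ln 140 − 1) + O(ln n)

Stirling: ln((10n)!) = 10n ln(10n) − 10n + O(ln n).
  S_n = 10n ln(10n) − 10n − 10n ln(n/14) + O(ln n)
      = 10n ln(10n) − 10n ln n + 10n ln 14 − 10n + O(ln n)
      = 10n ln 10 + 10n ln 14 − 10n + O(ln n)
      = 10n (ln 140 − 1) + O(ln n).
Numerically ln(140) − 1 ≈ 3.9416.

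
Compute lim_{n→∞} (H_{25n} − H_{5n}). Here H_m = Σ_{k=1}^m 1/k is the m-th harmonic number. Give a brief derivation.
lim = ln(25/5) = ln 5

Euler-Maclaurin gives H_m = ln m + γ + 1/(2m) + O(1/m^2). The γ and O(1/m) terms cancel in the difference:
  H_{25n} − H_{5n} = ln(25n) − ln(5n) + O(1/n) = ln(25/5) + O(1/n).
Hence the limit is ln(25/5) = ln 5.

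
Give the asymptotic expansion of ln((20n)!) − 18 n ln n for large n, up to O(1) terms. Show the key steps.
ln((20n)!) − 18 n ln n = 2 n ln n + 20(ln 20 − 1) n + (1/2) ln(2π·20n) + O(1/n)

Stirling: ln((20n)!) = 20n ln(20n) − 20n + (1/2) ln(2π·20n) + O(1/n).
Expand 20n ln(20n) = 20n (ln n + ln 20) = 20n ln n + 20n ln 20.
Subtract 18n ln n: leading term is (20 − 18) n ln n = 2 n ln n. The next term is 20n ln 20 − 20n = 20(ln 20 − 1) n. Then the (1/2) ln(2π·20n) correction.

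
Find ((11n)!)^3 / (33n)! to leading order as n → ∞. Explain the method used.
((11n)!)^3/(33n)! ~ ((2π·11n)^(2/2) / sqrt(3)) · 3^(−3·11n)  →  0

Write N = 11n. Stirling: N! ~ sqrt(2π N)(N/e)^N and (3N)! ~ sqrt(2π·3N)·(3N/e)^(3N).
  (N!)^3/(3N)! ~ (2π N)^(3/2) (N/e)^(3N) / [sqrt(2π·3N) (3N/e)^(3N)]
     = (2π N)^(3/2) / sqrt(2π·3N) · (N/(3N))^(3N)
     = (2π N)^((3−1)/2) / sqrt(3) · 3^(−3N).
Since 3^3 > 1, the factor 3^(−3N) decays exponentially, so the ratio → 0. Substituting N = 11n gives the stated form.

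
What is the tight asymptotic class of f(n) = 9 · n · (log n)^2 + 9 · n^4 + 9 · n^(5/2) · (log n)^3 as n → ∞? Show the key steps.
f(n) ∈ Θ(n^4)

Compare the terms by growth order. For large n, n^a · (log n)^b dominates n^a' · (log n)^b' iff a > a', or (a = a' and b > b'). Ranking the 3 terms shows the dominant one is 9 · n^4. Hence f(n) ∈ Θ(n^4).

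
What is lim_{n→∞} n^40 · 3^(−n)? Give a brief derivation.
lim = 0

Exponentials with base > 1 dominate every fixed polynomial: for any fixed c, n^c / 3^n → 0 as n → ∞ (e.g. by the ratio test, or by writing 3^n = e^(n ln 3) and noting e^(n ln 3) / n^c → ∞). Hence n^40 · 3^(−n) = n^40 / 3^n → 0.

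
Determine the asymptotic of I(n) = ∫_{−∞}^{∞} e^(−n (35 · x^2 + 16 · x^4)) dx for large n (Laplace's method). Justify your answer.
I(n) ~ sqrt(π/(35n))

φ(x) = 35 · x^2 + 16 · x^4 has its unique global minimum at x* = 0 (since φ'(x) = 70x + 64x^3 = 0 only at x = 0 for real x with both coefficients positive, and φ → ∞ as |x| → ∞). At x* = 0, φ(0) = 0 and φ''(0) = 70. Laplace's method then gives
  I(n) ~ sqrt(2π / (n · φ''(0))) · e^(−n φ(0)) = sqrt(2π / (70n)) = sqrt(π/(35n)).
The 16 · x^4 term contributes only at subleading order (an O(1/n) relative correction).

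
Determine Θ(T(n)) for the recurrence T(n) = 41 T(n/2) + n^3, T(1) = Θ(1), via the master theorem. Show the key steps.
T(n) = Θ(n^(log_2 41))

Master theorem: compare f(n) = n^3 to n^(log_2 41) where log_2 41 ≈ 5.358. Since 3 < log_2 41, we have f(n) = O(n^(log_2 41 − ε)) for some ε > 0 — Case 1. Hence T(n) = Θ(n^(log_2 41)).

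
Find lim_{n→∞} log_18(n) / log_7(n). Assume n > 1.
lim = ln(7) / ln(18) = log_18(7)

Change of base: log_18(n) = ln n / ln 18 and log_7(n) = ln n / ln 7. The ratio is (ln n / ln 18) · (ln 7 / ln n) = ln 7 / ln 18, a constant independent of n. So the limit is ln 7 / ln 18 = log_18(7).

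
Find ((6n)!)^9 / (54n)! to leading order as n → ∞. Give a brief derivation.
((6n)!)^9/(54n)! ~ ((2π·6n)^(8/2) / 3) · 9^(−9·6n)  →  0

Write N = 6n. Stirling: N! ~ sqrt(2π N)(N/e)^N and (9N)! ~ sqrt(2π·9N)·(9N/e)^(9N).
  (N!)^9/(9N)! ~ (2π N)^(9/2) (N/e)^(9N) / [sqrt(2π·9N) (9N/e)^(9N)]
     = (2π N)^(9/2) / sqrt(2π·9N) · (N/(9N))^(9N)
     = (2π N)^((9−1)/2) / 3 · 9^(−9N).
Since 9^9 > 1, the factor 9^(−9N) decays exponentially, so the ratio → 0. Substituting N = 6n gives the stated form.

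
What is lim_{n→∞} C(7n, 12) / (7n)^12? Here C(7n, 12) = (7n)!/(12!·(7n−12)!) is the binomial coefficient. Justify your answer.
lim = 1/12! = 1/479001600

With N = 7n → ∞: C(N, 12) / N^12 = [N(N−1)…(N−11)] / (12! · N^12) = (1/12!) · 1 · (1 − 1/(7n)) · … · (1 − 11/(7n)). Each factor → 1 as N → ∞, so the limit is 1/12! = 1/479001600.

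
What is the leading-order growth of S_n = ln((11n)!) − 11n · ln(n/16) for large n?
S_n ~ 11n · (ln 176 − 1) + O(ln n)

Stirling: ln((11n)!) = 11n ln(11n) − 11n + O(ln n).
  S_n = 11n ln(11n) − 11n − 11n ln(n/16) + O(ln n)
      = 11n ln(11n) − 11n ln n + 11n ln 16 − 11n + O(ln n)
      = 11n ln 11 + 11n ln 16 − 11n + O(ln n)
      = 11n (ln 176 − 1) + O(ln n).
Numerically ln(176) − 1 ≈ 4.1705.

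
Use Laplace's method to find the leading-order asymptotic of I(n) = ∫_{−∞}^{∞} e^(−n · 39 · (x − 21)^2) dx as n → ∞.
I(n) = sqrt(π/(39n))

Here φ(x) = 39 · (x − 21)^2 has its unique minimum at x* = 21 with φ(x*) = 0 and φ''(x*) = 78. Laplace's method gives
  I(n) ~ e^(−n φ(x*)) · sqrt(2π / (n · φ''(x*))) = sqrt(2π / (78n)) = sqrt(π/(39n)).
This is exact: substituting u = (x − 21)·sqrt(39n) gives I(n) = (1/sqrt(39n)) ∫_{−∞}^{∞} e^(−u^2) du = sqrt(π/(39n)).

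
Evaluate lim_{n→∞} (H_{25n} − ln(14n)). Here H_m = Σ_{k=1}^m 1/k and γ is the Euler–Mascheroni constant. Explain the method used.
lim = ln(25/14) + γ

By Euler-Maclaurin, H_m = ln m + γ + O(1/m). So
  H_{25n} − ln(14n) = ln(25n) + γ − ln(14n) + O(1/n)
                       = ln(25/14) + γ + O(1/n).
Hence the limit is ln(25/14) + γ.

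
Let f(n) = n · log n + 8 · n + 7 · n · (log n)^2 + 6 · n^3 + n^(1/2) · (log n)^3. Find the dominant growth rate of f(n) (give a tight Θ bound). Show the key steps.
f(n) ∈ Θ(n^3)

Compare the terms by growth order. For large n, n^a · (log n)^b dominates n^a' · (log n)^b' iff a > a', or (a = a' and b > b'). Ranking the 5 terms shows the dominant one is 6 · n^3. Hence f(n) ∈ Θ(n^3).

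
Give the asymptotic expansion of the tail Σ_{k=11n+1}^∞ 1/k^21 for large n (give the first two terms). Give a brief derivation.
Σ_{k>11n} 1/k^21 = 1/(20 · (11n)^20) − 1/(2 · (11n)^21) + O(1/(11n)^22)

Compare to the integral: ∫_{11n}^∞ x^(−21) dx = [−x^(−20)/20]_{11n}^∞ = 1/((21−1)·(11n)^20). The Euler-Maclaurin correction adds −f(11n)/2 = −1/(2·(11n)^21). Euler-Maclaurin then gives
  Σ_{k>11n} 1/k^21 = ∫_{11n}^∞ dx/x^21 − 1/(2·(11n)^21) + O(1/(11n)^22).
(Equivalently this is ζ(21) − Σ_{k≤11n} 1/k^21.)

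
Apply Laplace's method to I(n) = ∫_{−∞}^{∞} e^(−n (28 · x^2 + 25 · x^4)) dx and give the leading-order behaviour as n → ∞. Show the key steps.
I(n) ~ sqrt(π/(28n))

φ(x) = 28 · x^2 + 25 · x^4 has its unique global minimum at x* = 0 (since φ'(x) = 56x + 100x^3 = 0 only at x = 0 for real x with both coefficients positive, and φ → ∞ as |x| → ∞). At x* = 0, φ(0) = 0 and φ''(0) = 56. Laplace's method then gives
  I(n) ~ sqrt(2π / (n · φ''(0))) · e^(−n φ(0)) = sqrt(2π / (56n)) = sqrt(π/(28n)).
The 25 · x^4 term contributes only at subleading order (an O(1/n) relative correction).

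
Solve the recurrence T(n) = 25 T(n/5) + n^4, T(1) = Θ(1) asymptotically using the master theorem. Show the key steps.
T(n) = Θ(n^4)

log_5 25 ≈ 2.000. f(n) = n^4 dominates n^(log_5 25) since 4 > 2.000, and the regularity condition a·f(n/b) = 25·(n/5)^4 = (25/625)·n^4 ≤ c·f(n) holds with c = 25/625 ≈ 0.04 < 1. So this is Case 3: T(n) = Θ(f(n)) = Θ(n^4).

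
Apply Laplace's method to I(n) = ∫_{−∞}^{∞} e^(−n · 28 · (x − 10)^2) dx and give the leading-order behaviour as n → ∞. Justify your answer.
I(n) = sqrt(π/(28n))

Here φ(x) = 28 · (x − 10)^2 has its unique minimum at x* = 10 with φ(x*) = 0 and φ''(x*) = 56. Laplace's method gives
  I(n) ~ e^(−n φ(x*)) · sqrt(2π / (n · φ''(x*))) = sqrt(2π / (56n)) = sqrt(π/(28n)).
This is exact: substituting u = (x − 10)·sqrt(28n) gives I(n) = (1/sqrt(28n)) ∫_{−∞}^{∞} e^(−u^2) du = sqrt(π/(28n)).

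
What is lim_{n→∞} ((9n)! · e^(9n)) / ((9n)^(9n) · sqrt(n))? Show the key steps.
lim = sqrt(2π·9)

Stirling: (9n)! ~ sqrt(2π·9n) · (9n/e)^(9n). Hence
  (9n)! · e^(9n) / (9n)^(9n) ~ sqrt(2π·9n).
Dividing by sqrt(n): sqrt(2π·9n) / sqrt(n) = sqrt(2π·9) · n^((1−1)/2), so the limit is sqrt(2π·9).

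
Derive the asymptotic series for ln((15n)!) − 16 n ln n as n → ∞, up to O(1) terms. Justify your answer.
ln((15n)!) − 16 n ln n = −n ln n + 15(ln 15 − 1) n + (1/2) ln(2π·15n) + O(1/n)

Stirling: ln((15n)!) = 15n ln(15n) − 15n + (1/2) ln(2π·15n) + O(1/n).
Expand 15n ln(15n) = 15n (ln n + ln 15) = 15n ln n + 15n ln 15.
Subtract 16n ln n: leading term is (15 − 16) n ln n = −n ln n. The next term is 15n ln 15 − 15n = 15(ln 15 − 1) n. Then the (1/2) ln(2π·15n) correction.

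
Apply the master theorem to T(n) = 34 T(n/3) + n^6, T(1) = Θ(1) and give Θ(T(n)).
T(n) = Θ(n^6)

log_3 34 ≈ 3.210. f(n) = n^6 dominates n^(log_3 34) since 6 > 3.210, and the regularity condition a·f(n/b) = 34·(n/3)^6 = (34/729)·n^6 ≤ c·f(n) holds with c = 34/729 ≈ 0.0466 < 1. So this is Case 3: T(n) = Θ(f(n)) = Θ(n^6).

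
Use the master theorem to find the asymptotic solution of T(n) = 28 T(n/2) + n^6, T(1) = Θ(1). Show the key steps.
T(n) = Θ(n^6)

log_2 28 ≈ 4.807. f(n) = n^6 dominates n^(log_2 28) since 6 > 4.807, and the regularity condition a·f(n/b) = 28·(n/2)^6 = (28/64)·n^6 ≤ c·f(n) holds with c = 28/64 ≈ 0.438 < 1. So this is Case 3: T(n) = Θ(f(n)) = Θ(n^6).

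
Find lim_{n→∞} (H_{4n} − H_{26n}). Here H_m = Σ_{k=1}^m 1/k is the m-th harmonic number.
lim = ln(4/26) = ln(2/13)

Euler-Maclaurin gives H_m = ln m + γ + 1/(2m) + O(1/m^2). The γ and O(1/m) terms cancel in the difference:
  H_{4n} − H_{26n} = ln(4n) − ln(26n) + O(1/n) = ln(4/26) + O(1/n).
Hence the limit is ln(4/26) = ln(2/13).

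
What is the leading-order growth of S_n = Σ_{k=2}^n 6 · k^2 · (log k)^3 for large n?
S_n ~ 2 · n^3 · (log n)^3

By integral comparison, S_n = ∫_1^n 6 · x^2 · (log x)^3 dx + O(n^2 · (log n)^3). For the integral, the leading term of ∫_1^n x^2 (log x)^3 dx is n^3/3 · (log n)^3 (by repeated integration by parts; each step lowers the log-exponent and produces a relatively O(1/log n) correction). Hence S_n ~ 2 · n^3 · (log n)^3.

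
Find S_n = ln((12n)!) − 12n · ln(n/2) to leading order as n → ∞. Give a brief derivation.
S_n ~ 12n · (ln 24 − 1) + O(ln n)

Stirling: ln((12n)!) = 12n ln(12n) − 12n + O(ln n).
  S_n = 12n ln(12n) − 12n − 12n ln(n/2) + O(ln n)
      = 12n ln(12n) − 12n ln n + 12n ln 2 − 12n + O(ln n)
      = 12n ln 12 + 12n ln 2 − 12n + O(ln n)
      = 12n (ln 24 − 1) + O(ln n).
Numerically ln(24) − 1 ≈ 2.1781.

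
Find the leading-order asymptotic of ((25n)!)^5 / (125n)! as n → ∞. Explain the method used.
((25n)!)^5/(125n)! ~ ((2π·25n)^(4/2) / sqrt(5)) · 5^(−5·25n)  →  0

Write N = 25n. Stirling: N! ~ sqrt(2π N)(N/e)^N and (5N)! ~ sqrt(2π·5N)·(5N/e)^(5N).
  (N!)^5/(5N)! ~ (2π N)^(5/2) (N/e)^(5N) / [sqrt(2π·5N) (5N/e)^(5N)]
     = (2π N)^(5/2) / sqrt(2π·5N) · (N/(5N))^(5N)
     = (2π N)^((5−1)/2) / sqrt(5) · 5^(−5N).
Since 5^5 > 1, the factor 5^(−5N) decays exponentially, so the ratio → 0. Substituting N = 25n gives the stated form.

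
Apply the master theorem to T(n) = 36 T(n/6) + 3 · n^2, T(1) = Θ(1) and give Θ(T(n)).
T(n) = Θ(n^2 log n)

log_6 36 = 2, and f(n) = 3 · n^2 = Θ(n^(log_6 36)). This is Case 2 of the master theorem: T(n) = Θ(f(n) · log n) = Θ(n^2 log n).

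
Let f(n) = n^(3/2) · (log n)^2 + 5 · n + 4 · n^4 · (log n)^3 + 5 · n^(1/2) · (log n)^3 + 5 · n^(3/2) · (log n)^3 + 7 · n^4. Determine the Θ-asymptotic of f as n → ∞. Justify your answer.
f(n) ∈ Θ(n^4 · (log n)^3)

Compare the terms by growth order. For large n, n^a · (log n)^b dominates n^a' · (log n)^b' iff a > a', or (a = a' and b > b'). Ranking the 6 terms shows the dominant one is 4 · n^4 · (log n)^3. Hence f(n) ∈ Θ(n^4 · (log n)^3).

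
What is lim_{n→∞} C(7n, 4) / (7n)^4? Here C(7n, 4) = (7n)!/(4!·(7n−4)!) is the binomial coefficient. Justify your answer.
lim = 1/4! = 1/24

With N = 7n → ∞: C(N, 4) / N^4 = [N(N−1)…(N−3)] / (4! · N^4) = (1/4!) · 1 · (1 − 1/(7n)) · (1 − 2/(7n)) · (1 − 3/(7n)). Each factor → 1 as N → ∞, so the limit is 1/4! = 1/24.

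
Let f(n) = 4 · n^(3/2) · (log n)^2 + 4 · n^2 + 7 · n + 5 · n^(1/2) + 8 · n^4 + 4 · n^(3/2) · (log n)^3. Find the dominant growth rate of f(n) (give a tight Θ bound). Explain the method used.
f(n) ∈ Θ(n^4)

Compare the terms by growth order. For large n, n^a · (log n)^b dominates n^a' · (log n)^b' iff a > a', or (a = a' and b > b'). Ranking the 6 terms shows the dominant one is 8 · n^4. Hence f(n) ∈ Θ(n^4).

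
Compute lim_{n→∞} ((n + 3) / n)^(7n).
lim = e^21

Rewrite as (1 + 3/n)^(7n). By the standard limit (1 + x/n)^n → e^x, we have (1 + 3/n)^n → e^3, and raising to the 7th power gives e^21.
More precisely, ln[(1 + 3/n)^(7n)] = 7n · ln(1 + 3/n) = 7n · (3/n + O(1/n^2)) = 21 + O(1/n) → 21.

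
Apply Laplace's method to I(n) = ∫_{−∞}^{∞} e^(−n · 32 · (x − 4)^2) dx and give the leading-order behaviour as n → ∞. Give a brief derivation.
I(n) = sqrt(π/(32n))

Here φ(x) = 32 · (x − 4)^2 has its unique minimum at x* = 4 with φ(x*) = 0 and φ''(x*) = 64. Laplace's method gives
  I(n) ~ e^(−n φ(x*)) · sqrt(2π / (n · φ''(x*))) = sqrt(2π / (64n)) = sqrt(π/(32n)).
This is exact: substituting u = (x − 4)·sqrt(32n) gives I(n) = (1/sqrt(32n)) ∫_{−∞}^{∞} e^(−u^2) du = sqrt(π/(32n)).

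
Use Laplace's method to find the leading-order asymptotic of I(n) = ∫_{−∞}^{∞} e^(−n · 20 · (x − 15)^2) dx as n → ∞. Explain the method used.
I(n) = sqrt(π/(20n))

Here φ(x) = 20 · (x − 15)^2 has its unique minimum at x* = 15 with φ(x*) = 0 and φ''(x*) = 40. Laplace's method gives
  I(n) ~ e^(−n φ(x*)) · sqrt(2π / (n · φ''(x*))) = sqrt(2π / (40n)) = sqrt(π/(20n)).
This is exact: substituting u = (x − 15)·sqrt(20n) gives I(n) = (1/sqrt(20n)) ∫_{−∞}^{∞} e^(−u^2) du = sqrt(π/(20n)).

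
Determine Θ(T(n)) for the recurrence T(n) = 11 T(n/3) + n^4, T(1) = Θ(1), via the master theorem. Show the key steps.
T(n) = Θ(n^4)

log_3 11 ≈ 2.183. f(n) = n^4 dominates n^(log_3 11) since 4 > 2.183, and the regularity condition a·f(n/b) = 11·(n/3)^4 = (11/81)·n^4 ≤ c·f(n) holds with c = 11/81 ≈ 0.136 < 1. So this is Case 3: T(n) = Θ(f(n)) = Θ(n^4).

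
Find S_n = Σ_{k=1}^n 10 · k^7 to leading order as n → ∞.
S_n ~ 5 · n^8 / 4

By integral comparison (Euler-Maclaurin), Σ_{k=1}^n 10 · k^7 = 10 · ∫_0^n x^7 dx + O(n^7) = 10 · n^8/8 = 5 · n^8 / 4 + O(n^7). (Equivalently, Faulhaber's formula gives the same leading term.)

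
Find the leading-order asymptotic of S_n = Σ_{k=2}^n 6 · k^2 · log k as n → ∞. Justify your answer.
S_n ~ 2 · n^3 log n − 2 · n^3 / 3

By integral comparison, S_n = ∫_1^n 6 · x^2 · log x dx + O(n^2 · log n). For the integral, ∫ x^2 log x dx = n^3 log n / 3 − n^3/9 (integration by parts). Hence S_n ~ 2 · n^3 log n − 2 · n^3 / 3.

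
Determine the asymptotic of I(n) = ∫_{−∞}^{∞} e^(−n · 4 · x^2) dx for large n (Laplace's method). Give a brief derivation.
I(n) = sqrt(π/(4n))

Here φ(x) = 4 · x^2 has its unique minimum at x* = 0 with φ(x*) = 0 and φ''(x*) = 8. Laplace's method gives
  I(n) ~ e^(−n φ(x*)) · sqrt(2π / (n · φ''(x*))) = sqrt(2π / (8n)) = sqrt(π/(4n)).
This is exact: substituting u = (x − 0)·sqrt(4n) gives I(n) = (1/sqrt(4n)) ∫_{−∞}^{∞} e^(−u^2) du = sqrt(π/(4n)).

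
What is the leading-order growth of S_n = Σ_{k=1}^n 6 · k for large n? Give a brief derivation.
S_n ~ 3 · n^2

By integral comparison (Euler-Maclaurin), Σ_{k=1}^n 6 · k = 6 · ∫_0^n x^1 dx + O(n) = 6 · n^2/2 = 3 · n^2 + O(n). (Equivalently, Faulhaber's formula gives the same leading term.)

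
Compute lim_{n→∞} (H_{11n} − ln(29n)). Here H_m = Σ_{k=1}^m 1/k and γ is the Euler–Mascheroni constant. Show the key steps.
lim = ln(11/29) + γ

By Euler-Maclaurin, H_m = ln m + γ + O(1/m). So
  H_{11n} − ln(29n) = ln(11n) + γ − ln(29n) + O(1/n)
                       = ln(11/29) + γ + O(1/n).
Hence the limit is ln(11/29) + γ.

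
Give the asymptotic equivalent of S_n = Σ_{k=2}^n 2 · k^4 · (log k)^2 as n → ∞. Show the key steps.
S_n ~ 2 · n^5 · (log n)^2 / 5

By integral comparison, S_n = ∫_1^n 2 · x^4 · (log x)^2 dx + O(n^4 · (log n)^2). For the integral, the leading term of ∫_1^n x^4 (log x)^2 dx is n^5/5 · (log n)^2 (by repeated integration by parts; each step lowers the log-exponent and produces a relatively O(1/log n) correction). Hence S_n ~ 2 · n^5 · (log n)^2 / 5.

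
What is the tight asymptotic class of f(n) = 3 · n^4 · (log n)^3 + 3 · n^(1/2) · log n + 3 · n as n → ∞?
f(n) ∈ Θ(n^4 · (log n)^3)

Compare the terms by growth order. For large n, n^a · (log n)^b dominates n^a' · (log n)^b' iff a > a', or (a = a' and b > b'). Ranking the 3 terms shows the dominant one is 3 · n^4 · (log n)^3. Hence f(n) ∈ Θ(n^4 · (log n)^3).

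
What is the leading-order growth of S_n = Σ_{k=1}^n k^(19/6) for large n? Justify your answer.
S_n ~ (6/25) · n^(25/6)

Integral comparison: Σ_{k=1}^n k^(19/6) = ∫_0^n x^(19/6) dx + O(n^(19/6)). The integral is n^(1 + 19/6) / (1 + 19/6) = n^((19+6)/6) / ((19+6)/6) = (6/25) · n^(25/6).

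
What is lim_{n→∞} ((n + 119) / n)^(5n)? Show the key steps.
lim = e^595

Rewrite as (1 + 119/n)^(5n). By the standard limit (1 + x/n)^n → e^x, we have (1 + 119/n)^n → e^119, and raising to the 5th power gives e^595.
More precisely, ln[(1 + 119/n)^(5n)] = 5n · ln(1 + 119/n) = 5n · (119/n + O(1/n^2)) = 595 + O(1/n) → 595.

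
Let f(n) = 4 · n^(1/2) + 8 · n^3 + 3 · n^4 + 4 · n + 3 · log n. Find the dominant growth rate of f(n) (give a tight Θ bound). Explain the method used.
f(n) ∈ Θ(n^4)

Compare the terms by growth order. For large n, n^a · (log n)^b dominates n^a' · (log n)^b' iff a > a', or (a = a' and b > b'). Ranking the 5 terms shows the dominant one is 3 · n^4. Hence f(n) ∈ Θ(n^4).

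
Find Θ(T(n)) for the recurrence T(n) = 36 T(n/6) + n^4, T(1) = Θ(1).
T(n) = Θ(n^4)

log_6 36 ≈ 2.000. f(n) = n^4 dominates n^(log_6 36) since 4 > 2.000, and the regularity condition a·f(n/b) = 36·(n/6)^4 = (36/1296)·n^4 ≤ c·f(n) holds with c = 36/1296 ≈ 0.0278 < 1. So this is Case 3: T(n) = Θ(f(n)) = Θ(n^4).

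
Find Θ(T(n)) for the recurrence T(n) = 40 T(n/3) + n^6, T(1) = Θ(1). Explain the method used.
T(n) = Θ(n^6)

log_3 40 ≈ 3.358. f(n) = n^6 dominates n^(log_3 40) since 6 > 3.358, and the regularity condition a·f(n/b) = 40·(n/3)^6 = (40/729)·n^6 ≤ c·f(n) holds with c = 40/729 ≈ 0.0549 < 1. So this is Case 3: T(n) = Θ(f(n)) = Θ(n^6).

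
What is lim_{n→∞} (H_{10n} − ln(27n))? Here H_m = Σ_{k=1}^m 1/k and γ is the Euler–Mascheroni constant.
lim = ln(10/27) + γ

By Euler-Maclaurin, H_m = ln m + γ + O(1/m). So
  H_{10n} − ln(27n) = ln(10n) + γ − ln(27n) + O(1/n)
                       = ln(10/27) + γ + O(1/n).
Hence the limit is ln(10/27) + γ.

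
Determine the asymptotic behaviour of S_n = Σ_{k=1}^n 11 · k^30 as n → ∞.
S_n ~ 11 · n^31 / 31

By integral comparison (Euler-Maclaurin), Σ_{k=1}^n 11 · k^30 = 11 · ∫_0^n x^30 dx + O(n^30) = 11 · n^31/31 + O(n^30). (Equivalently, Faulhaber's formula gives the same leading term.)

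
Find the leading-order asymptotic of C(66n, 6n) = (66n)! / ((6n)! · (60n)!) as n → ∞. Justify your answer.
C(66n, 6n) ~ (285311670611/10000000000)^(6n) · sqrt(11/(20π·6n))

Write N = 6n. Apply Stirling to each factorial:
  (11N)! ~ sqrt(2π·11N) · (11N/e)^(11N),
  N! ~ sqrt(2π N) · (N/e)^N,
  (10N)! ~ sqrt(2π·10N) · (10N/e)^(10N).
The exponential factors combine to (11N)^(11N) / (N^N · (10N)^(10N)) = 11^(11N)/10^(10N) = (11^11/10^10)^N = (285311670611/10000000000)^N.
The square-root prefactors combine to sqrt(2π·11N) / (sqrt(2π N)·sqrt(2π·10N)) = sqrt(11 / (2π·10·N)) = sqrt(11/(20π·6n)).
Substituting N = 6n: C(66n, 6n) ~ (285311670611/10000000000)^(6n) · sqrt(11/(20π·6n)).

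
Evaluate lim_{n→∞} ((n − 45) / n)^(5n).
lim = e^(−225)

Rewrite as (1 − 45/n)^(5n). By the standard limit (1 + x/n)^n → e^x, we have (1 − 45/n)^n → e^(−45), and raising to the 5th power gives e^(−225).
More precisely, ln[(1 − 45/n)^(5n)] = 5n · ln(1 − 45/n) = 5n · (-45/n + O(1/n^2)) = -225 + O(1/n) → -225.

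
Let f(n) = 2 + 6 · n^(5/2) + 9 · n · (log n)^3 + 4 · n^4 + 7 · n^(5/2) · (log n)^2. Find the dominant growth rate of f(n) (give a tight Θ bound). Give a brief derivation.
f(n) ∈ Θ(n^4)

Compare the terms by growth order. For large n, n^a · (log n)^b dominates n^a' · (log n)^b' iff a > a', or (a = a' and b > b'). Ranking the 5 terms shows the dominant one is 4 · n^4. Hence f(n) ∈ Θ(n^4).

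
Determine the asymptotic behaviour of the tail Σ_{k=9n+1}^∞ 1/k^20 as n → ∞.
Σ_{k>9n} 1/k^20 ~ 1/(19 · (9n)^19)

Compare to the integral: ∫_{9n}^∞ x^(−20) dx = [−x^(−19)/19]_{9n}^∞ = 1/((20−1)·(9n)^19). Euler-Maclaurin then gives
  Σ_{k>9n} 1/k^20 = ∫_{9n}^∞ dx/x^20 − 1/(2·(9n)^20) + O(1/(9n)^21).
(Equivalently this is ζ(20) − Σ_{k≤9n} 1/k^20.)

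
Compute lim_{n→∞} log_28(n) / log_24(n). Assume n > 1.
lim = ln(24) / ln(28) = log_28(24)

Change of base: log_28(n) = ln n / ln 28 and log_24(n) = ln n / ln 24. The ratio is (ln n / ln 28) · (ln 24 / ln n) = ln 24 / ln 28, a constant independent of n. So the limit is ln 24 / ln 28 = log_28(24).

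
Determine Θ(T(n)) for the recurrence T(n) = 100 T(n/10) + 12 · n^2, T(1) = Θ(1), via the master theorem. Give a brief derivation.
T(n) = Θ(n^2 log n)

log_10 100 = 2, and f(n) = 12 · n^2 = Θ(n^(log_10 100)). This is Case 2 of the master theorem: T(n) = Θ(f(n) · log n) = Θ(n^2 log n).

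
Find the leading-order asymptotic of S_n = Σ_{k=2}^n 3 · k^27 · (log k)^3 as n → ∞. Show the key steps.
S_n ~ 3 · n^28 · (log n)^3 / 28

By integral comparison, S_n = ∫_1^n 3 · x^27 · (log x)^3 dx + O(n^27 · (log n)^3). For the integral, the leading term of ∫_1^n x^27 (log x)^3 dx is n^28/28 · (log n)^3 (by repeated integration by parts; each step lowers the log-exponent and produces a relatively O(1/log n) correction). Hence S_n ~ 3 · n^28 · (log n)^3 / 28.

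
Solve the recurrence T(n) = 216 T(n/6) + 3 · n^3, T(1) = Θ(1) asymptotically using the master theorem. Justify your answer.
T(n) = Θ(n^3 log n)

log_6 216 = 3, and f(n) = 3 · n^3 = Θ(n^(log_6 216)). This is Case 2 of the master theorem: T(n) = Θ(f(n) · log n) = Θ(n^3 log n).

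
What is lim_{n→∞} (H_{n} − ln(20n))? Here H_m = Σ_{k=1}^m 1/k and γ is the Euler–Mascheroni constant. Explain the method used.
lim = −ln 20 + γ

By Euler-Maclaurin, H_m = ln m + γ + O(1/m). So
  H_{n} − ln(20n) = ln(n) + γ − ln(20n) + O(1/n)
                       = ln(1/20) + γ + O(1/n).
Hence the limit is ln(1/20) + γ.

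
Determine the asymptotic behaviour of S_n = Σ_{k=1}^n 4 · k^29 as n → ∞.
S_n ~ 2 · n^30 / 15

By integral comparison (Euler-Maclaurin), Σ_{k=1}^n 4 · k^29 = 4 · ∫_0^n x^29 dx + O(n^29) = 4 · n^30/30 = 2 · n^30 / 15 + O(n^29). (Equivalently, Faulhaber's formula gives the same leading term.)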